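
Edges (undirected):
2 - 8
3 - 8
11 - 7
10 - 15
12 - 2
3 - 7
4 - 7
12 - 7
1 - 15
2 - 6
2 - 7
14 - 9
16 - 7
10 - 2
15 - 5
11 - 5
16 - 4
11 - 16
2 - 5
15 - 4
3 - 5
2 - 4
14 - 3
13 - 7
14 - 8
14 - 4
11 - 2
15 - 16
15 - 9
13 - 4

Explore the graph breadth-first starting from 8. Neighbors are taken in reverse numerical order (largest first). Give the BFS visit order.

8, 14, 3, 2, 9, 4, 7, 5, 12, 11, 10, 6, 15, 16, 13, 1

Visit 8; enqueue 14, 3, 2 → queue [14, 3, 2]
Visit 14; enqueue 9, 4 → queue [3, 2, 9, 4]
Visit 3; enqueue 7, 5 → queue [2, 9, 4, 7, 5]
Visit 2; enqueue 12, 11, 10, 6 → queue [9, 4, 7, 5, 12, 11, 10, 6]
Visit 9; enqueue 15 → queue [4, 7, 5, 12, 11, 10, 6, 15]
Visit 4; enqueue 16, 13 → queue [7, 5, 12, 11, 10, 6, 15, 16, 13]
Visit 7 → queue [5, 12, 11, 10, 6, 15, 16, 13]
Visit 5 → queue [12, 11, 10, 6, 15, 16, 13]
Visit 12 → queue [11, 10, 6, 15, 16, 13]
Visit 11 → queue [10, 6, 15, 16, 13]
Visit 10 → queue [6, 15, 16, 13]
Visit 6 → queue [15, 16, 13]
Visit 15; enqueue 1 → queue [16, 13, 1]
Visit 16 → queue [13, 1]
Visit 13 → queue [1]
Visit 1 → queue []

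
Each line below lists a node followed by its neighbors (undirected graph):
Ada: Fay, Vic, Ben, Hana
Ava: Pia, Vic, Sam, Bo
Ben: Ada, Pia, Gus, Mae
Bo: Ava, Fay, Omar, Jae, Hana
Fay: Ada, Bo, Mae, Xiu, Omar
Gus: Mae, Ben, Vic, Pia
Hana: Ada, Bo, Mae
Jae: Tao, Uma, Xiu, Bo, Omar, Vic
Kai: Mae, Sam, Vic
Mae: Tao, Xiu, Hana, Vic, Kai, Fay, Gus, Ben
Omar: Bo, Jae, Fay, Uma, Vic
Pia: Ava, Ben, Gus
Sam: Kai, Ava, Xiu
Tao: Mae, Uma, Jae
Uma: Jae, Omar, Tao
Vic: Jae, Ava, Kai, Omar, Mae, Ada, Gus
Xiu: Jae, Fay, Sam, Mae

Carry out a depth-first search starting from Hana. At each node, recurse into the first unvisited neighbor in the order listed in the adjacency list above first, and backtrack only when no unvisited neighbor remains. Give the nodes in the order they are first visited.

Hana, Ada, Fay, Bo, Ava, Pia, Ben, Gus, Mae, Tao, Uma, Jae, Xiu, Sam, Kai, Vic, Omar

Visit Hana
Hana → Ada
Ada → Fay
Fay → Bo
Bo → Ava
Ava → Pia
Pia → Ben
Ben → Gus
Gus → Mae
Mae → Tao
Tao → Uma
Uma → Jae
Jae → Xiu
Xiu → Sam
Sam → Kai
Kai → Vic
Vic → Omar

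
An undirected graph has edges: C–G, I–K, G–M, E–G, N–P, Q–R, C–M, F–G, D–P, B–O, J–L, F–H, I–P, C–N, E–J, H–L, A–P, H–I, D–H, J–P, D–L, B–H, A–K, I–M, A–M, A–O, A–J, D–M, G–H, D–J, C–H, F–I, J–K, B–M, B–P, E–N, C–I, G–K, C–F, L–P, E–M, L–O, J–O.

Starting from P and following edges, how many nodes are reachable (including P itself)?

BFS from P visits: P, A, B, D, I, J, L, N, K, M, O, H, C, F, E, G
Reachable nodes: 16 of 18 total.

16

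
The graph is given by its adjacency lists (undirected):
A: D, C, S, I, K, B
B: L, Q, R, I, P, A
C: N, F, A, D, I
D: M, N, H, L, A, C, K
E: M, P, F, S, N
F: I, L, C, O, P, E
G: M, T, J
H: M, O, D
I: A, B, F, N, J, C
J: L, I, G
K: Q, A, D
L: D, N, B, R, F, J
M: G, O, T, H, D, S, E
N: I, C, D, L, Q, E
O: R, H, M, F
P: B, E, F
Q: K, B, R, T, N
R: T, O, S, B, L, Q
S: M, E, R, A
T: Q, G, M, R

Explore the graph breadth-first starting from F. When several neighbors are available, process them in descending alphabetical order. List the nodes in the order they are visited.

F -> P -> O -> L -> I -> E -> C -> B -> R -> M -> H -> N -> J -> D -> A -> S -> Q -> T -> G -> K

Visit F; enqueue P, O, L, I, E, C → queue [P, O, L, I, E, C]
Visit P; enqueue B → queue [O, L, I, E, C, B]
Visit O; enqueue R, M, H → queue [L, I, E, C, B, R, M, H]
Visit L; enqueue N, J, D → queue [I, E, C, B, R, M, H, N, J, D]
Visit I; enqueue A → queue [E, C, B, R, M, H, N, J, D, A]
Visit E; enqueue S → queue [C, B, R, M, H, N, J, D, A, S]
Visit C → queue [B, R, M, H, N, J, D, A, S]
Visit B; enqueue Q → queue [R, M, H, N, J, D, A, S, Q]
Visit R; enqueue T → queue [M, H, N, J, D, A, S, Q, T]
Visit M; enqueue G → queue [H, N, J, D, A, S, Q, T, G]
Visit H → queue [N, J, D, A, S, Q, T, G]
Visit N → queue [J, D, A, S, Q, T, G]
Visit J → queue [D, A, S, Q, T, G]
Visit D; enqueue K → queue [A, S, Q, T, G, K]
Visit A → queue [S, Q, T, G, K]
Visit S → queue [Q, T, G, K]
Visit Q → queue [T, G, K]
Visit T → queue [G, K]
Visit G → queue [K]
Visit K → queue []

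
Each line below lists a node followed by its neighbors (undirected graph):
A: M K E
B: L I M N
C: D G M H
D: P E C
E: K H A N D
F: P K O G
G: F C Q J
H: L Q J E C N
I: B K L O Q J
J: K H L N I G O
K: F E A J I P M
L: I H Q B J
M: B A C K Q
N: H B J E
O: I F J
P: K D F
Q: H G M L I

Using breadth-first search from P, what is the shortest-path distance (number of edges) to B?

3

Level 0: P
Level 1: D, F, K
Level 2: A, C, E, G, I, J, M, O
Level 3: B, H, L, N, Q
B first appears at level 3.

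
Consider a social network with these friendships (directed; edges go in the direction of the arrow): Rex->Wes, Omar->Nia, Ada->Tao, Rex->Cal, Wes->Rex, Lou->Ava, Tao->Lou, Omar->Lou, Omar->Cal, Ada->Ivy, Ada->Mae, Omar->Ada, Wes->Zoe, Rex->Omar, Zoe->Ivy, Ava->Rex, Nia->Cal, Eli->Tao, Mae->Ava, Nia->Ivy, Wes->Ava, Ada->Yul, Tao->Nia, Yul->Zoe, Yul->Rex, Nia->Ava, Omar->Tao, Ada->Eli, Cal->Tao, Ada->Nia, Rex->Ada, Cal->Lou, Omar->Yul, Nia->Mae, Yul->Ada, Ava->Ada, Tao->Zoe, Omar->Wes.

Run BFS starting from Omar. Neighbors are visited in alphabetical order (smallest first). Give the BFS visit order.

Visit Omar; enqueue Ada, Cal, Lou, Nia, Tao, Wes, Yul → queue [Ada, Cal, Lou, Nia, Tao, Wes, Yul]
Visit Ada; enqueue Eli, Ivy, Mae → queue [Cal, Lou, Nia, Tao, Wes, Yul, Eli, Ivy, Mae]
Visit Cal → queue [Lou, Nia, Tao, Wes, Yul, Eli, Ivy, Mae]
Visit Lou; enqueue Ava → queue [Nia, Tao, Wes, Yul, Eli, Ivy, Mae, Ava]
Visit Nia → queue [Tao, Wes, Yul, Eli, Ivy, Mae, Ava]
Visit Tao; enqueue Zoe → queue [Wes, Yul, Eli, Ivy, Mae, Ava, Zoe]
Visit Wes; enqueue Rex → queue [Yul, Eli, Ivy, Mae, Ava, Zoe, Rex]
Visit Yul → queue [Eli, Ivy, Mae, Ava, Zoe, Rex]
Visit Eli → queue [Ivy, Mae, Ava, Zoe, Rex]
Visit Ivy → queue [Mae, Ava, Zoe, Rex]
Visit Mae → queue [Ava, Zoe, Rex]
Visit Ava → queue [Zoe, Rex]
Visit Zoe → queue [Rex]
Visit Rex → queue []

Omar -> Ada -> Cal -> Lou -> Nia -> Tao -> Wes -> Yul -> Eli -> Ivy -> Mae -> Ava -> Zoe -> Rex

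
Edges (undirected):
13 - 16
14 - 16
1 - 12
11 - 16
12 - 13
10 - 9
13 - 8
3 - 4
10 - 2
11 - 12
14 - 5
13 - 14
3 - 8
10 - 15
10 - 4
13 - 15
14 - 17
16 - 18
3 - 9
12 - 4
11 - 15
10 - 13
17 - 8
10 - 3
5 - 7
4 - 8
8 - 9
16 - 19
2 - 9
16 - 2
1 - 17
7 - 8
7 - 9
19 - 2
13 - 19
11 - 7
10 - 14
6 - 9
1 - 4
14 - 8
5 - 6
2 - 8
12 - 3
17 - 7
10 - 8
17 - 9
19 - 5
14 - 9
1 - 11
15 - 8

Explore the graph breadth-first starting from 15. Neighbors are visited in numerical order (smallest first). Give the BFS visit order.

Visit 15; enqueue 8, 10, 11, 13 → queue [8, 10, 11, 13]
Visit 8; enqueue 2, 3, 4, 7, 9, 14, 17 → queue [10, 11, 13, 2, 3, 4, 7, 9, 14, 17]
Visit 10 → queue [11, 13, 2, 3, 4, 7, 9, 14, 17]
Visit 11; enqueue 1, 12, 16 → queue [13, 2, 3, 4, 7, 9, 14, 17, 1, 12, 16]
Visit 13; enqueue 19 → queue [2, 3, 4, 7, 9, 14, 17, 1, 12, 16, 19]
Visit 2 → queue [3, 4, 7, 9, 14, 17, 1, 12, 16, 19]
Visit 3 → queue [4, 7, 9, 14, 17, 1, 12, 16, 19]
Visit 4 → queue [7, 9, 14, 17, 1, 12, 16, 19]
Visit 7; enqueue 5 → queue [9, 14, 17, 1, 12, 16, 19, 5]
Visit 9; enqueue 6 → queue [14, 17, 1, 12, 16, 19, 5, 6]
Visit 14 → queue [17, 1, 12, 16, 19, 5, 6]
Visit 17 → queue [1, 12, 16, 19, 5, 6]
Visit 1 → queue [12, 16, 19, 5, 6]
Visit 12 → queue [16, 19, 5, 6]
Visit 16; enqueue 18 → queue [19, 5, 6, 18]
Visit 19 → queue [5, 6, 18]
Visit 5 → queue [6, 18]
Visit 6 → queue [18]
Visit 18 → queue []

15 8 10 11 13 2 3 4 7 9 14 17 1 12 16 19 5 6 18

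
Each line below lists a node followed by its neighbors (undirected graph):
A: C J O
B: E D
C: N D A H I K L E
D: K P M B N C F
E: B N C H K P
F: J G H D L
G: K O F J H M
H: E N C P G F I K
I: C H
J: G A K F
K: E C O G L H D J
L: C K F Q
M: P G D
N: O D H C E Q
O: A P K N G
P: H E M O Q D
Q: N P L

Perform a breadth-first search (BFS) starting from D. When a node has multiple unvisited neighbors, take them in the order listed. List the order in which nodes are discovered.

Visit D; enqueue K, P, M, B, N, C, F → queue [K, P, M, B, N, C, F]
Visit K; enqueue E, O, G, L, H, J → queue [P, M, B, N, C, F, E, O, G, L, H, J]
Visit P; enqueue Q → queue [M, B, N, C, F, E, O, G, L, H, J, Q]
Visit M → queue [B, N, C, F, E, O, G, L, H, J, Q]
Visit B → queue [N, C, F, E, O, G, L, H, J, Q]
Visit N → queue [C, F, E, O, G, L, H, J, Q]
Visit C; enqueue A, I → queue [F, E, O, G, L, H, J, Q, A, I]
Visit F → queue [E, O, G, L, H, J, Q, A, I]
Visit E → queue [O, G, L, H, J, Q, A, I]
Visit O → queue [G, L, H, J, Q, A, I]
Visit G → queue [L, H, J, Q, A, I]
Visit L → queue [H, J, Q, A, I]
Visit H → queue [J, Q, A, I]
Visit J → queue [Q, A, I]
Visit Q → queue [A, I]
Visit A → queue [I]
Visit I → queue []

D -> K -> P -> M -> B -> N -> C -> F -> E -> O -> G -> L -> H -> J -> Q -> A -> I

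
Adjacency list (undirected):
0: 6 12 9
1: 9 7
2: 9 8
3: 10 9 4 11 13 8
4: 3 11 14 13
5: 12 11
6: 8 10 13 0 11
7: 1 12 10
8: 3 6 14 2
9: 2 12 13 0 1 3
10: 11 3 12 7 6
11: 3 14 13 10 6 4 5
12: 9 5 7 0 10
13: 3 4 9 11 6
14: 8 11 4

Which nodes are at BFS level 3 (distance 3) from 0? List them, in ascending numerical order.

Level 0: 0
Level 1: 6, 9, 12
Level 2: 1, 2, 3, 5, 7, 8, 10, 11, 13
Level 3: 4, 14

4, 14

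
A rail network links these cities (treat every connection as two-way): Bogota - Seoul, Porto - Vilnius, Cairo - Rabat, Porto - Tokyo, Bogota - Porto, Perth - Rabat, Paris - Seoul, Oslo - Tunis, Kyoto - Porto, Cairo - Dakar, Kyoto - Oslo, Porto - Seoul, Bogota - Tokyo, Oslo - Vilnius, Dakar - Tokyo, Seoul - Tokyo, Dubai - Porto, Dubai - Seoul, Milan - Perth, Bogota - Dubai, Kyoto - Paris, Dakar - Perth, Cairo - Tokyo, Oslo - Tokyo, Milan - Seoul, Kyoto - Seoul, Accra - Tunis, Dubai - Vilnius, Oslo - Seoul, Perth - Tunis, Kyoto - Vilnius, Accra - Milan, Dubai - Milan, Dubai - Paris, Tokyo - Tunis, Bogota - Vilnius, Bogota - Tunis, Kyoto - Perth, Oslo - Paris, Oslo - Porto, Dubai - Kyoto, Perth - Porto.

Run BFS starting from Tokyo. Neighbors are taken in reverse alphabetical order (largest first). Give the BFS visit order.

Visit Tokyo; enqueue Tunis, Seoul, Porto, Oslo, Dakar, Cairo, Bogota → queue [Tunis, Seoul, Porto, Oslo, Dakar, Cairo, Bogota]
Visit Tunis; enqueue Perth, Accra → queue [Seoul, Porto, Oslo, Dakar, Cairo, Bogota, Perth, Accra]
Visit Seoul; enqueue Paris, Milan, Kyoto, Dubai → queue [Porto, Oslo, Dakar, Cairo, Bogota, Perth, Accra, Paris, Milan, Kyoto, Dubai]
Visit Porto; enqueue Vilnius → queue [Oslo, Dakar, Cairo, Bogota, Perth, Accra, Paris, Milan, Kyoto, Dubai, Vilnius]
Visit Oslo → queue [Dakar, Cairo, Bogota, Perth, Accra, Paris, Milan, Kyoto, Dubai, Vilnius]
Visit Dakar → queue [Cairo, Bogota, Perth, Accra, Paris, Milan, Kyoto, Dubai, Vilnius]
Visit Cairo; enqueue Rabat → queue [Bogota, Perth, Accra, Paris, Milan, Kyoto, Dubai, Vilnius, Rabat]
Visit Bogota → queue [Perth, Accra, Paris, Milan, Kyoto, Dubai, Vilnius, Rabat]
Visit Perth → queue [Accra, Paris, Milan, Kyoto, Dubai, Vilnius, Rabat]
Visit Accra → queue [Paris, Milan, Kyoto, Dubai, Vilnius, Rabat]
Visit Paris → queue [Milan, Kyoto, Dubai, Vilnius, Rabat]
Visit Milan → queue [Kyoto, Dubai, Vilnius, Rabat]
Visit Kyoto → queue [Dubai, Vilnius, Rabat]
Visit Dubai → queue [Vilnius, Rabat]
Visit Vilnius → queue [Rabat]
Visit Rabat → queue []

Tokyo Tunis Seoul Porto Oslo Dakar Cairo Bogota Perth Accra Paris Milan Kyoto Dubai Vilnius Rabat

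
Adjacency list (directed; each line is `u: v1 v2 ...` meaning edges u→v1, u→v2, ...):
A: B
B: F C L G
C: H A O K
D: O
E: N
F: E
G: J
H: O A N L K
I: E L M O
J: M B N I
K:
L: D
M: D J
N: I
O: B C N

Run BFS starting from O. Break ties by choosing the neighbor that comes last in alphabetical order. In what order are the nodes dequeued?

O, N, C, B, I, K, H, A, L, G, F, M, E, D, J

Visit O; enqueue N, C, B → queue [N, C, B]
Visit N; enqueue I → queue [C, B, I]
Visit C; enqueue K, H, A → queue [B, I, K, H, A]
Visit B; enqueue L, G, F → queue [I, K, H, A, L, G, F]
Visit I; enqueue M, E → queue [K, H, A, L, G, F, M, E]
Visit K → queue [H, A, L, G, F, M, E]
Visit H → queue [A, L, G, F, M, E]
Visit A → queue [L, G, F, M, E]
Visit L; enqueue D → queue [G, F, M, E, D]
Visit G; enqueue J → queue [F, M, E, D, J]
Visit F → queue [M, E, D, J]
Visit M → queue [E, D, J]
Visit E → queue [D, J]
Visit D → queue [J]
Visit J → queue []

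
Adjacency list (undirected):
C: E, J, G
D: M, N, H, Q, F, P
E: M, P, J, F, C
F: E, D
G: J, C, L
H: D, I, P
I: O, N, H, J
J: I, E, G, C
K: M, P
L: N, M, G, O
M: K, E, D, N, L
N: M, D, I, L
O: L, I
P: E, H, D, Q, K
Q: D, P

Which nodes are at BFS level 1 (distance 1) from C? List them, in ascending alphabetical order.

Level 0: C
Level 1: E, G, J
Level 2: F, I, L, M, P
Level 3: D, H, K, N, O, Q

E, G, J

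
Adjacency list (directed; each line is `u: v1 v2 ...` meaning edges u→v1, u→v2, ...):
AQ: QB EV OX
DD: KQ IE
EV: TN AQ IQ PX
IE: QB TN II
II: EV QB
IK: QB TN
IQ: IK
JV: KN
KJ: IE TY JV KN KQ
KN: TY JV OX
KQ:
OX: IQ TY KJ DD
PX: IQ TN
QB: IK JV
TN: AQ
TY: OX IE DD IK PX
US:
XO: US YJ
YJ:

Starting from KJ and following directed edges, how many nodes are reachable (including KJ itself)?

BFS from KJ visits: KJ, IE, TY, JV, KN, KQ, QB, TN, II, OX, DD, IK, PX, AQ, EV, IQ
Reachable nodes: 16 of 19 total.

16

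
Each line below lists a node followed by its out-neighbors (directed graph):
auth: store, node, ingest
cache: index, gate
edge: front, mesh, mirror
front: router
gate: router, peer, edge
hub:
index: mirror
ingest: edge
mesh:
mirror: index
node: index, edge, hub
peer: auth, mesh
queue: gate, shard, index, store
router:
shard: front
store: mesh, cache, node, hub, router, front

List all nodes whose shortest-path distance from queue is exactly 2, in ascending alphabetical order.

cache, edge, front, hub, mesh, mirror, node, peer, router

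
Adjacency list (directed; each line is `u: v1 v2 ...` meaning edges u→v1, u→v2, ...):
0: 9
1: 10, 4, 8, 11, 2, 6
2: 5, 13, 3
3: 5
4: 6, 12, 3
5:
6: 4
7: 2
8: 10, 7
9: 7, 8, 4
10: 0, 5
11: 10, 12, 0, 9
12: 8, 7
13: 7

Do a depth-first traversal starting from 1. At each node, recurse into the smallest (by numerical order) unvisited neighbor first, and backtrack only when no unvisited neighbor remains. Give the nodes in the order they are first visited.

Visit 1
1 → 2
2 → 3
3 → 5
2 → 13
13 → 7
1 → 4
4 → 6
4 → 12
12 → 8
8 → 10
10 → 0
0 → 9
1 → 11

1, 2, 3, 5, 13, 7, 4, 6, 12, 8, 10, 0, 9, 11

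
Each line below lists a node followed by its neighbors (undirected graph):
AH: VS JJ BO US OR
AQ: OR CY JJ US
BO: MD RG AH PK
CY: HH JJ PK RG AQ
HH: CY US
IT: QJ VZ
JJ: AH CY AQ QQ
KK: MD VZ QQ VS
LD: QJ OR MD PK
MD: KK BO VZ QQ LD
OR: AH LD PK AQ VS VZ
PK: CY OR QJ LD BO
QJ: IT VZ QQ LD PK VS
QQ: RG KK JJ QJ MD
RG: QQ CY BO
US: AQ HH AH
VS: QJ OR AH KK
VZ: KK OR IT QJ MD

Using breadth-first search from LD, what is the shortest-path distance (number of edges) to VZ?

Level 0: LD
Level 1: MD, OR, PK, QJ
Level 2: AH, AQ, BO, CY, IT, KK, QQ, VS, VZ
Level 3: HH, JJ, RG, US
VZ first appears at level 2.

2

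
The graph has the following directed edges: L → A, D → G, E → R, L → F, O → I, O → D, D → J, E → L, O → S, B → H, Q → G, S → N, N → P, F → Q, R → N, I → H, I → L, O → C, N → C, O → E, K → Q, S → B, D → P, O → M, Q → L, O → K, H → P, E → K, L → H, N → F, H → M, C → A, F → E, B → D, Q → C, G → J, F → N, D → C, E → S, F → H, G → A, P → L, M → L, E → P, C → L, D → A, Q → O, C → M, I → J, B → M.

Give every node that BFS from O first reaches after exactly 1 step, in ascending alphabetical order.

Level 0: O
Level 1: C, D, E, I, K, M, S
Level 2: A, B, G, H, J, L, N, P, Q, R
Level 3: F

C, D, E, I, K, M, S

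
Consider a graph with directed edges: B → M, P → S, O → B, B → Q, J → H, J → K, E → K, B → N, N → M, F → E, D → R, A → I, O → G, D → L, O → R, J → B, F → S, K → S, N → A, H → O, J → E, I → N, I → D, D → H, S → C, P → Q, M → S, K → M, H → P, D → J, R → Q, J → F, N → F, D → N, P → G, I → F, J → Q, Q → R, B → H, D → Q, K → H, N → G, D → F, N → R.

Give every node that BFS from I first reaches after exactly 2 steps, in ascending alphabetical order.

Level 0: I
Level 1: D, F, N
Level 2: A, E, G, H, J, L, M, Q, R, S
Level 3: B, C, K, O, P

A, E, G, H, J, L, M, Q, R, S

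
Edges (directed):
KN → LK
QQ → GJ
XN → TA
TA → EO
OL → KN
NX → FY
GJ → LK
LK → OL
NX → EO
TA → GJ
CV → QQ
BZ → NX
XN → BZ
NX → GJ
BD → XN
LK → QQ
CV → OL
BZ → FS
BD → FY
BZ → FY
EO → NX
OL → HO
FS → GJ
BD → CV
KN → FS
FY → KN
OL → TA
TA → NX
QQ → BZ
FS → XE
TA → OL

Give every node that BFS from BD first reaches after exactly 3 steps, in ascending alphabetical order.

EO, FS, GJ, HO, LK, NX

Level 0: BD
Level 1: CV, FY, XN
Level 2: BZ, KN, OL, QQ, TA
Level 3: EO, FS, GJ, HO, LK, NX
Level 4: XE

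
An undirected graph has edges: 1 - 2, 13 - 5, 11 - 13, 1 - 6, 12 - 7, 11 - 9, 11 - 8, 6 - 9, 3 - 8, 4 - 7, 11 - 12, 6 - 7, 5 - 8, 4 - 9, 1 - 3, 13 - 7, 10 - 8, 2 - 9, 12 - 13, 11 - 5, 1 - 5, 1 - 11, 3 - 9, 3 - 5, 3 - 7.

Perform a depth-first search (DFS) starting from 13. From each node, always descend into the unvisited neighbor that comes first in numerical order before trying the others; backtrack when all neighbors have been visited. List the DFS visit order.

13 → 5 → 1 → 2 → 9 → 3 → 7 → 4 → 6 → 12 → 11 → 8 → 10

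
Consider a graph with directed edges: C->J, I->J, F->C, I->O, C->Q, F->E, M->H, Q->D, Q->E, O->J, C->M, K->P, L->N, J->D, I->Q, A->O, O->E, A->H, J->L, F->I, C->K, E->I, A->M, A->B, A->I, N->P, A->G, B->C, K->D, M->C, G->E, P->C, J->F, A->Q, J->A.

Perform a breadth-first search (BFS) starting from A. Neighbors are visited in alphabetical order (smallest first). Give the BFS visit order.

Visit A; enqueue B, G, H, I, M, O, Q → queue [B, G, H, I, M, O, Q]
Visit B; enqueue C → queue [G, H, I, M, O, Q, C]
Visit G; enqueue E → queue [H, I, M, O, Q, C, E]
Visit H → queue [I, M, O, Q, C, E]
Visit I; enqueue J → queue [M, O, Q, C, E, J]
Visit M → queue [O, Q, C, E, J]
Visit O → queue [Q, C, E, J]
Visit Q; enqueue D → queue [C, E, J, D]
Visit C; enqueue K → queue [E, J, D, K]
Visit E → queue [J, D, K]
Visit J; enqueue F, L → queue [D, K, F, L]
Visit D → queue [K, F, L]
Visit K; enqueue P → queue [F, L, P]
Visit F → queue [L, P]
Visit L; enqueue N → queue [P, N]
Visit P → queue [N]
Visit N → queue []

A, B, G, H, I, M, O, Q, C, E, J, D, K, F, L, P, N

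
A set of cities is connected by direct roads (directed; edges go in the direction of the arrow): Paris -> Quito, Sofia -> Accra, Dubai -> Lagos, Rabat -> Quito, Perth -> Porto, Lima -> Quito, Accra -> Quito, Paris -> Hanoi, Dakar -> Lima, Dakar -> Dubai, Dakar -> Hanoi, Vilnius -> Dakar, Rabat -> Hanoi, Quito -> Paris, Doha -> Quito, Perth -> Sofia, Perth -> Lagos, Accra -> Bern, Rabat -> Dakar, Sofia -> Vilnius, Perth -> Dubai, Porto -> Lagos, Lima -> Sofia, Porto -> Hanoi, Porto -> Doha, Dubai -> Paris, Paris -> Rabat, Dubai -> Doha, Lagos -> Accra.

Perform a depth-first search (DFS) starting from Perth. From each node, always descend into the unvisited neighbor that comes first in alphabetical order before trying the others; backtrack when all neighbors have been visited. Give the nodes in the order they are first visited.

Visit Perth
Perth → Dubai
Dubai → Doha
Doha → Quito
Quito → Paris
Paris → Hanoi
Paris → Rabat
Rabat → Dakar
Dakar → Lima
Lima → Sofia
Sofia → Accra
Accra → Bern
Sofia → Vilnius
Dubai → Lagos
Perth → Porto

Perth, Dubai, Doha, Quito, Paris, Hanoi, Rabat, Dakar, Lima, Sofia, Accra, Bern, Vilnius, Lagos, Porto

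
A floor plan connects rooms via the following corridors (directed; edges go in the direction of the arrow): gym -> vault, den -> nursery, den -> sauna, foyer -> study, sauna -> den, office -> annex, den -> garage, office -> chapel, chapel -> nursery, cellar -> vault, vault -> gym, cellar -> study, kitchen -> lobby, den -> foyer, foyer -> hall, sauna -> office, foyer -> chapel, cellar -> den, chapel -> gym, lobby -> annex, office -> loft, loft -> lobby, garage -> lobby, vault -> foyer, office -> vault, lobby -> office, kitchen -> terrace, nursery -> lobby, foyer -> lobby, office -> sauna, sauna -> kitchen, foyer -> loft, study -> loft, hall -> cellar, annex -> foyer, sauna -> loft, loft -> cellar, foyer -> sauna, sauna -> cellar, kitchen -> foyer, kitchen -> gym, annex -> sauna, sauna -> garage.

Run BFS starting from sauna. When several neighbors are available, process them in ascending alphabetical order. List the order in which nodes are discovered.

sauna -> cellar -> den -> garage -> kitchen -> loft -> office -> study -> vault -> foyer -> nursery -> lobby -> gym -> terrace -> annex -> chapel -> hall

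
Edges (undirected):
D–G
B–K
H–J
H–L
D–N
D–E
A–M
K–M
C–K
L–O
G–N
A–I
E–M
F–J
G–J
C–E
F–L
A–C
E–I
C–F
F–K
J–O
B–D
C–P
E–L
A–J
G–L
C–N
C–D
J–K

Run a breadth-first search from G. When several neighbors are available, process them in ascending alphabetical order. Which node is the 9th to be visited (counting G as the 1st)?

Visit G; enqueue D, J, L, N → queue [D, J, L, N]
Visit D; enqueue B, C, E → queue [J, L, N, B, C, E]
Visit J; enqueue A, F, H, K, O → queue [L, N, B, C, E, A, F, H, K, O]
Visit L → queue [N, B, C, E, A, F, H, K, O]
Visit N → queue [B, C, E, A, F, H, K, O]
Visit B → queue [C, E, A, F, H, K, O]
Visit C; enqueue P → queue [E, A, F, H, K, O, P]
Visit E; enqueue I, M → queue [A, F, H, K, O, P, I, M]
Visit A → queue [F, H, K, O, P, I, M]
Visit F → queue [H, K, O, P, I, M]
Visit H → queue [K, O, P, I, M]
Visit K → queue [O, P, I, M]
Visit O → queue [P, I, M]
Visit P → queue [I, M]
Visit I → queue [M]
Visit M → queue []

Visit order: G, D, J, L, N, B, C, E, A, F, H, K, O, P, I, M

A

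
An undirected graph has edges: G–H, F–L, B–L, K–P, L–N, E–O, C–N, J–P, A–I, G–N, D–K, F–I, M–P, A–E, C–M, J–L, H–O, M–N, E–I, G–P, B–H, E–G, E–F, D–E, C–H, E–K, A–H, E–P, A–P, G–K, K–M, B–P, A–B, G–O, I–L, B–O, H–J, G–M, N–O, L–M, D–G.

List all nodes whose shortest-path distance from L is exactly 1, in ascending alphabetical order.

Level 0: L
Level 1: B, F, I, J, M, N
Level 2: A, C, E, G, H, K, O, P
Level 3: D

B, F, I, J, M, N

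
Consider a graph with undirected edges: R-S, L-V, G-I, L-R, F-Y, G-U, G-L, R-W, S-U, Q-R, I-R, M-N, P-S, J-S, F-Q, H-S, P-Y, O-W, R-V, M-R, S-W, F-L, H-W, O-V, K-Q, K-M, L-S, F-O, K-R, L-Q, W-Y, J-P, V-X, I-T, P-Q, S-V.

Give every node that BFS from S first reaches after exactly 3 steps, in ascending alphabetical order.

Level 0: S
Level 1: H, J, L, P, R, U, V, W
Level 2: F, G, I, K, M, O, Q, X, Y
Level 3: N, T

N, T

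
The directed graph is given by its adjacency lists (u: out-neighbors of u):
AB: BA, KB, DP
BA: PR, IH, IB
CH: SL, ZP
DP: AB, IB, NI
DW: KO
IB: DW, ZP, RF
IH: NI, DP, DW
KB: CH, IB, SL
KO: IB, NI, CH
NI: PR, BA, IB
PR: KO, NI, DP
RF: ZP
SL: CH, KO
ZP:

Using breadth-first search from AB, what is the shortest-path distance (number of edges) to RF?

Level 0: AB
Level 1: BA, DP, KB
Level 2: CH, IB, IH, NI, PR, SL
Level 3: DW, KO, RF, ZP
RF first appears at level 3.

3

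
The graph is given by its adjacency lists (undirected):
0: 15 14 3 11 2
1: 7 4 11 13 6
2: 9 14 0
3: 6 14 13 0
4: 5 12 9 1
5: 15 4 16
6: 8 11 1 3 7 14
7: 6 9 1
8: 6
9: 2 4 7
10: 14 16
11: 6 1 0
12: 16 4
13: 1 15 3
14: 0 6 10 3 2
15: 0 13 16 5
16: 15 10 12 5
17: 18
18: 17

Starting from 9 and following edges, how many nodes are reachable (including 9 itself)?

17

BFS from 9 visits: 9, 7, 4, 2, 6, 1, 12, 5, 14, 0, 11, 8, 3, 13, 16, 15, 10
Reachable nodes: 17 of 19 total.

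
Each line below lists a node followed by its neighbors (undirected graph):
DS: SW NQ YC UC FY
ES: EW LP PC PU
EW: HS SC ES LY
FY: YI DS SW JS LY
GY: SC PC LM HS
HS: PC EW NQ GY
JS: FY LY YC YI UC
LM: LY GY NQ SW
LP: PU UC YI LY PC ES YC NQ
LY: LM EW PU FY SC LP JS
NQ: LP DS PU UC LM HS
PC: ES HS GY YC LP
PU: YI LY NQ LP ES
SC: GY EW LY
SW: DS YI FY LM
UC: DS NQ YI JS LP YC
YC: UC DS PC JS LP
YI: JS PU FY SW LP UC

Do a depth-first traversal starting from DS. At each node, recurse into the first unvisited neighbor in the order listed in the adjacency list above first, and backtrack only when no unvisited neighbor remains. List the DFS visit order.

DS, SW, YI, JS, FY, LY, LM, GY, SC, EW, HS, PC, ES, LP, PU, NQ, UC, YC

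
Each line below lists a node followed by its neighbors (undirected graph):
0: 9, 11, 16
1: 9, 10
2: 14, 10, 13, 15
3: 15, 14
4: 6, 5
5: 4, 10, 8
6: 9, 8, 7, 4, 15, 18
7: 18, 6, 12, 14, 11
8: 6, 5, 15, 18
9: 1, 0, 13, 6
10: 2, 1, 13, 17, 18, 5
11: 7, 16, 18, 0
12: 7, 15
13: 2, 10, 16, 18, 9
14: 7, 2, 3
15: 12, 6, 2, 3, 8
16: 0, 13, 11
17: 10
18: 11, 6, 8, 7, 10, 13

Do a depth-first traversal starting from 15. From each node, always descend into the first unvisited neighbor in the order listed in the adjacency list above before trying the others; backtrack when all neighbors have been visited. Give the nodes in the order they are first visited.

15 12 7 18 11 16 0 9 1 10 2 14 3 13 17 5 4 6 8

Visit 15
15 → 12
12 → 7
7 → 18
18 → 11
11 → 16
16 → 0
0 → 9
9 → 1
1 → 10
10 → 2
2 → 14
14 → 3
2 → 13
10 → 17
10 → 5
5 → 4
4 → 6
6 → 8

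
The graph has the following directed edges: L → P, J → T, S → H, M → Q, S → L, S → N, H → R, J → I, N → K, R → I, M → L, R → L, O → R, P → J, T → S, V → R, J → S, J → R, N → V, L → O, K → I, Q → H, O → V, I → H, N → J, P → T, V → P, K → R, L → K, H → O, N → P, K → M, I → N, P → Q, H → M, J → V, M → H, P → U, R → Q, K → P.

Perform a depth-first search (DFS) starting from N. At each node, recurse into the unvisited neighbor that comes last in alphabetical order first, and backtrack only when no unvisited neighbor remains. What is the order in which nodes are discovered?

Visit N
N → V
V → R
R → Q
Q → H
H → O
H → M
M → L
L → P
P → U
P → T
T → S
P → J
J → I
L → K

N → V → R → Q → H → O → M → L → P → U → T → S → J → I → K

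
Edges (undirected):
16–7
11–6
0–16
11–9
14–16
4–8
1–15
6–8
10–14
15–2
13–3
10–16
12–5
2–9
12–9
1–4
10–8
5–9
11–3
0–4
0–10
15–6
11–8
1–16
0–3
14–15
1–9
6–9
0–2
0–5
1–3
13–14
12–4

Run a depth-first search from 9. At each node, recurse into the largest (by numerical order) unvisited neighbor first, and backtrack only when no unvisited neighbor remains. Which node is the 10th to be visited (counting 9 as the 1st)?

Visit 9
9 → 12
12 → 5
5 → 0
0 → 16
16 → 14
14 → 15
15 → 6
6 → 11
11 → 8
8 → 10
8 → 4
4 → 1
1 → 3
3 → 13
15 → 2
16 → 7

Visit order: 9, 12, 5, 0, 16, 14, 15, 6, 11, 8, 10, 4, 1, 3, 13, 2, 7

8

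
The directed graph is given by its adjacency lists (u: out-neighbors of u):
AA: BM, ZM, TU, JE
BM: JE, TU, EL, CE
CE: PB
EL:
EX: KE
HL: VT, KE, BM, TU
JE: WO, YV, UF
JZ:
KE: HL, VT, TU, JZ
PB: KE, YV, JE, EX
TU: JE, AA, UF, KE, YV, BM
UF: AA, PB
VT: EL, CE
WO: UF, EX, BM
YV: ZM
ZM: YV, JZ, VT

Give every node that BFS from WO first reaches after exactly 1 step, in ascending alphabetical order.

Level 0: WO
Level 1: BM, EX, UF
Level 2: AA, CE, EL, JE, KE, PB, TU
Level 3: HL, JZ, VT, YV, ZM

BM, EX, UF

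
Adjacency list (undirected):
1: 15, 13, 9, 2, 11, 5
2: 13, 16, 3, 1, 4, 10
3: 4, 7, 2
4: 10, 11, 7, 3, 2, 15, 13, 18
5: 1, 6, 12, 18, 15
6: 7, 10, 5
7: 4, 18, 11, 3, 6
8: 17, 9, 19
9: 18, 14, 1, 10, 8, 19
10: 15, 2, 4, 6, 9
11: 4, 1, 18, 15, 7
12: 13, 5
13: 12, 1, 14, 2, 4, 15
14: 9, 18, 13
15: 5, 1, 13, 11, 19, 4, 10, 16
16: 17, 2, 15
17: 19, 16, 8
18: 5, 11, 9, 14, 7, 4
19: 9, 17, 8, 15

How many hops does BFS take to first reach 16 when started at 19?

Level 0: 19
Level 1: 8, 9, 15, 17
Level 2: 1, 4, 5, 10, 11, 13, 14, 16, 18
Level 3: 2, 3, 6, 7, 12
16 first appears at level 2.

2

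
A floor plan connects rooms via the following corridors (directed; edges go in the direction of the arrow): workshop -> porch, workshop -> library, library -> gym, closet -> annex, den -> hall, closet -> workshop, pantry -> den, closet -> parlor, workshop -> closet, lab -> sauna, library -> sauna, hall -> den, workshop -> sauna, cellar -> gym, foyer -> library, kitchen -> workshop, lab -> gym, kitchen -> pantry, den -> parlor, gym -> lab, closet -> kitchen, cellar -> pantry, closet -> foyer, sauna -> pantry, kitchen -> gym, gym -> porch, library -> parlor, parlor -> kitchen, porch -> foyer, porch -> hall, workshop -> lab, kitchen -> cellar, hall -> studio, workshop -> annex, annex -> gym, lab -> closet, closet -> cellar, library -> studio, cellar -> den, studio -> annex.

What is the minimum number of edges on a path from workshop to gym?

2

Level 0: workshop
Level 1: annex, closet, lab, library, porch, sauna
Level 2: cellar, foyer, gym, hall, kitchen, pantry, parlor, studio
Level 3: den
gym first appears at level 2.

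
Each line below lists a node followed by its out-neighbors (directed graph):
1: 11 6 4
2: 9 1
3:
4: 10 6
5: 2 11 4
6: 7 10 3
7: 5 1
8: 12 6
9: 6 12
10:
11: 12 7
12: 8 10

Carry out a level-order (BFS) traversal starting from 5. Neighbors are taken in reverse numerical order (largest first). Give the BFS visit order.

5 11 4 2 12 7 10 6 9 1 8 3

Visit 5; enqueue 11, 4, 2 → queue [11, 4, 2]
Visit 11; enqueue 12, 7 → queue [4, 2, 12, 7]
Visit 4; enqueue 10, 6 → queue [2, 12, 7, 10, 6]
Visit 2; enqueue 9, 1 → queue [12, 7, 10, 6, 9, 1]
Visit 12; enqueue 8 → queue [7, 10, 6, 9, 1, 8]
Visit 7 → queue [10, 6, 9, 1, 8]
Visit 10 → queue [6, 9, 1, 8]
Visit 6; enqueue 3 → queue [9, 1, 8, 3]
Visit 9 → queue [1, 8, 3]
Visit 1 → queue [8, 3]
Visit 8 → queue [3]
Visit 3 → queue []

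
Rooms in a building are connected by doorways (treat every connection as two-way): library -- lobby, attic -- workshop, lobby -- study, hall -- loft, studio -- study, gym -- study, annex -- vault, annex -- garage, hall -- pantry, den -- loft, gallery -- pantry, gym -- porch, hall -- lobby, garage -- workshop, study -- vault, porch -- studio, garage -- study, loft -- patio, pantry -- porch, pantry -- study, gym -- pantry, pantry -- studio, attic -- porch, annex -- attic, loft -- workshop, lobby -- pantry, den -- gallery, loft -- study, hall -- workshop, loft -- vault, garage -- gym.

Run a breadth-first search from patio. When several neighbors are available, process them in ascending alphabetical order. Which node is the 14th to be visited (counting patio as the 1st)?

annex

Visit patio; enqueue loft → queue [loft]
Visit loft; enqueue den, hall, study, vault, workshop → queue [den, hall, study, vault, workshop]
Visit den; enqueue gallery → queue [hall, study, vault, workshop, gallery]
Visit hall; enqueue lobby, pantry → queue [study, vault, workshop, gallery, lobby, pantry]
Visit study; enqueue garage, gym, studio → queue [vault, workshop, gallery, lobby, pantry, garage, gym, studio]
Visit vault; enqueue annex → queue [workshop, gallery, lobby, pantry, garage, gym, studio, annex]
Visit workshop; enqueue attic → queue [gallery, lobby, pantry, garage, gym, studio, annex, attic]
Visit gallery → queue [lobby, pantry, garage, gym, studio, annex, attic]
Visit lobby; enqueue library → queue [pantry, garage, gym, studio, annex, attic, library]
Visit pantry; enqueue porch → queue [garage, gym, studio, annex, attic, library, porch]
Visit garage → queue [gym, studio, annex, attic, library, porch]
Visit gym → queue [studio, annex, attic, library, porch]
Visit studio → queue [annex, attic, library, porch]
Visit annex → queue [attic, library, porch]
Visit attic → queue [library, porch]
Visit library → queue [porch]
Visit porch → queue []

Visit order: patio, loft, den, hall, study, vault, workshop, gallery, lobby, pantry, garage, gym, studio, annex, attic, library, porch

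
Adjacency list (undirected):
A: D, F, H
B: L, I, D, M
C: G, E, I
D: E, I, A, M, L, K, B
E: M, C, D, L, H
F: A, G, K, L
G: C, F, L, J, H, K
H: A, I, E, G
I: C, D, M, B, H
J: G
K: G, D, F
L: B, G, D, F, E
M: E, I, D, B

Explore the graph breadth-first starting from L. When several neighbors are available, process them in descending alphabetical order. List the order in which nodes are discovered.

L, G, F, E, D, B, K, J, H, C, A, M, I

Visit L; enqueue G, F, E, D, B → queue [G, F, E, D, B]
Visit G; enqueue K, J, H, C → queue [F, E, D, B, K, J, H, C]
Visit F; enqueue A → queue [E, D, B, K, J, H, C, A]
Visit E; enqueue M → queue [D, B, K, J, H, C, A, M]
Visit D; enqueue I → queue [B, K, J, H, C, A, M, I]
Visit B → queue [K, J, H, C, A, M, I]
Visit K → queue [J, H, C, A, M, I]
Visit J → queue [H, C, A, M, I]
Visit H → queue [C, A, M, I]
Visit C → queue [A, M, I]
Visit A → queue [M, I]
Visit M → queue [I]
Visit I → queue []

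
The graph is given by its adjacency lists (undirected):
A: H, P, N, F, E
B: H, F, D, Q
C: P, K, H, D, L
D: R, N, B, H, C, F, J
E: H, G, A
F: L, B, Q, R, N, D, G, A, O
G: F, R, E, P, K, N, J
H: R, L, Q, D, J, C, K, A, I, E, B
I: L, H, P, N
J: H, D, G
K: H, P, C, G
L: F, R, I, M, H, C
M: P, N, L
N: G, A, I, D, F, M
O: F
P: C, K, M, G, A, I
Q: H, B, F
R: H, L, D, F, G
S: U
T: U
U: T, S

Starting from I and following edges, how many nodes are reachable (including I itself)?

BFS from I visits: I, L, H, P, N, F, R, M, C, Q, D, J, K, A, E, B, G, O
Reachable nodes: 18 of 21 total.

18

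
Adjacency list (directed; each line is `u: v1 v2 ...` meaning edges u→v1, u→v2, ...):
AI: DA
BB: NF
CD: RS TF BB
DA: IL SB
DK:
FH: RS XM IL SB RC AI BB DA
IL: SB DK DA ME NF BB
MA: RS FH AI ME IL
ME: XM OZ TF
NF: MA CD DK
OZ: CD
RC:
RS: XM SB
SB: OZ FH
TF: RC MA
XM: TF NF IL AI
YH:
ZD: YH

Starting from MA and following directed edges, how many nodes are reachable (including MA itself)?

BFS from MA visits: MA, RS, ME, IL, FH, AI, XM, SB, TF, OZ, NF, DK, DA, BB, RC, CD
Reachable nodes: 16 of 18 total.

16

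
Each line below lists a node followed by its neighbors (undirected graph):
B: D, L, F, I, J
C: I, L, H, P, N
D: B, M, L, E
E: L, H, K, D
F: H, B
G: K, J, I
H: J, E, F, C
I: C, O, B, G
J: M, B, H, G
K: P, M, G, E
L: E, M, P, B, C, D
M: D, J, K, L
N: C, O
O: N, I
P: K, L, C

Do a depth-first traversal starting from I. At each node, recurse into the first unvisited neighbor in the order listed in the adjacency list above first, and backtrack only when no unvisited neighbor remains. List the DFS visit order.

Visit I
I → C
C → L
L → E
E → H
H → J
J → M
M → D
D → B
B → F
M → K
K → P
K → G
C → N
N → O

I, C, L, E, H, J, M, D, B, F, K, P, G, N, O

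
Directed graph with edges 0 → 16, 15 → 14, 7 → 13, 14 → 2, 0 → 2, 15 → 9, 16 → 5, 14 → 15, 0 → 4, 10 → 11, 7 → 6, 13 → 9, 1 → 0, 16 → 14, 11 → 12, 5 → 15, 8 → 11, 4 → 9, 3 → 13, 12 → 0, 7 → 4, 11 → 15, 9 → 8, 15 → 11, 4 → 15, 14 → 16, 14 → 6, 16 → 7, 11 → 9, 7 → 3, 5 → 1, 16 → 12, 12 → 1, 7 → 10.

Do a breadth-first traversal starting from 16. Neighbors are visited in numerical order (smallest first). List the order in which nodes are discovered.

Visit 16; enqueue 5, 7, 12, 14 → queue [5, 7, 12, 14]
Visit 5; enqueue 1, 15 → queue [7, 12, 14, 1, 15]
Visit 7; enqueue 3, 4, 6, 10, 13 → queue [12, 14, 1, 15, 3, 4, 6, 10, 13]
Visit 12; enqueue 0 → queue [14, 1, 15, 3, 4, 6, 10, 13, 0]
Visit 14; enqueue 2 → queue [1, 15, 3, 4, 6, 10, 13, 0, 2]
Visit 1 → queue [15, 3, 4, 6, 10, 13, 0, 2]
Visit 15; enqueue 9, 11 → queue [3, 4, 6, 10, 13, 0, 2, 9, 11]
Visit 3 → queue [4, 6, 10, 13, 0, 2, 9, 11]
Visit 4 → queue [6, 10, 13, 0, 2, 9, 11]
Visit 6 → queue [10, 13, 0, 2, 9, 11]
Visit 10 → queue [13, 0, 2, 9, 11]
Visit 13 → queue [0, 2, 9, 11]
Visit 0 → queue [2, 9, 11]
Visit 2 → queue [9, 11]
Visit 9; enqueue 8 → queue [11, 8]
Visit 11 → queue [8]
Visit 8 → queue []

16, 5, 7, 12, 14, 1, 15, 3, 4, 6, 10, 13, 0, 2, 9, 11, 8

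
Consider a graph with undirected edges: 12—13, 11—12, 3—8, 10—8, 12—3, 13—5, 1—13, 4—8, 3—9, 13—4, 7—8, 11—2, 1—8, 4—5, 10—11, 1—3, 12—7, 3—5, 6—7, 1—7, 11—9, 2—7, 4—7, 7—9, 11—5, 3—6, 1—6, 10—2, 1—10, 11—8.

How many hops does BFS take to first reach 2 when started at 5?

2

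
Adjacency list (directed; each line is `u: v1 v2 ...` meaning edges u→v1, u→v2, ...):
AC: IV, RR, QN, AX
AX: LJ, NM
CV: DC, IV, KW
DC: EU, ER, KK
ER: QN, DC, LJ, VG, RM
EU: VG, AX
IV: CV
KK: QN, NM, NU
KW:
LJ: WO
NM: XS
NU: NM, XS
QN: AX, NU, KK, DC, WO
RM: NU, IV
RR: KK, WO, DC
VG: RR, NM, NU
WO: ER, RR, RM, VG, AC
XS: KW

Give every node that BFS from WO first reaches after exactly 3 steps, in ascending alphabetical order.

Level 0: WO
Level 1: AC, ER, RM, RR, VG
Level 2: AX, DC, IV, KK, LJ, NM, NU, QN
Level 3: CV, EU, XS
Level 4: KW

CV, EU, XS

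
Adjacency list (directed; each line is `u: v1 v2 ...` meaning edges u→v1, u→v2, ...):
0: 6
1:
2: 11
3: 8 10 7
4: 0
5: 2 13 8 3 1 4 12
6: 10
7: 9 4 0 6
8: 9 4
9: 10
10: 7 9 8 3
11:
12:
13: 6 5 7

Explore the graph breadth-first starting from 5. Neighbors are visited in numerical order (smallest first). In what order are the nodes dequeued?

Visit 5; enqueue 1, 2, 3, 4, 8, 12, 13 → queue [1, 2, 3, 4, 8, 12, 13]
Visit 1 → queue [2, 3, 4, 8, 12, 13]
Visit 2; enqueue 11 → queue [3, 4, 8, 12, 13, 11]
Visit 3; enqueue 7, 10 → queue [4, 8, 12, 13, 11, 7, 10]
Visit 4; enqueue 0 → queue [8, 12, 13, 11, 7, 10, 0]
Visit 8; enqueue 9 → queue [12, 13, 11, 7, 10, 0, 9]
Visit 12 → queue [13, 11, 7, 10, 0, 9]
Visit 13; enqueue 6 → queue [11, 7, 10, 0, 9, 6]
Visit 11 → queue [7, 10, 0, 9, 6]
Visit 7 → queue [10, 0, 9, 6]
Visit 10 → queue [0, 9, 6]
Visit 0 → queue [9, 6]
Visit 9 → queue [6]
Visit 6 → queue []

5 1 2 3 4 8 12 13 11 7 10 0 9 6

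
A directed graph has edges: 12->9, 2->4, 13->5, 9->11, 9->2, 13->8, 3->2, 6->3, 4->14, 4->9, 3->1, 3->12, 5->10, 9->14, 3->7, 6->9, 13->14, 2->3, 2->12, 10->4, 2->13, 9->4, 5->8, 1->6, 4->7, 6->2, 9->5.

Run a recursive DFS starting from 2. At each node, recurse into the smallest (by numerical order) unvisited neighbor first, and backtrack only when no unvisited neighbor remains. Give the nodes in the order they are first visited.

Visit 2
2 → 3
3 → 1
1 → 6
6 → 9
9 → 4
4 → 7
4 → 14
9 → 5
5 → 8
5 → 10
9 → 11
3 → 12
2 → 13

2 -> 3 -> 1 -> 6 -> 9 -> 4 -> 7 -> 14 -> 5 -> 8 -> 10 -> 11 -> 12 -> 13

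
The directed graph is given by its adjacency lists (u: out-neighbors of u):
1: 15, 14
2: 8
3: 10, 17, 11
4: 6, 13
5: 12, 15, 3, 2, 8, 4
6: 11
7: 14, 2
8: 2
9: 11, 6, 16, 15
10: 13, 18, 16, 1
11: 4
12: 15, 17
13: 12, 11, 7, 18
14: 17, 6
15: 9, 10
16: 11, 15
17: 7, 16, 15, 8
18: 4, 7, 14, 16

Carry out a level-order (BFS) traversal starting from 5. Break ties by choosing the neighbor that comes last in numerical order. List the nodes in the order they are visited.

Visit 5; enqueue 15, 12, 8, 4, 3, 2 → queue [15, 12, 8, 4, 3, 2]
Visit 15; enqueue 10, 9 → queue [12, 8, 4, 3, 2, 10, 9]
Visit 12; enqueue 17 → queue [8, 4, 3, 2, 10, 9, 17]
Visit 8 → queue [4, 3, 2, 10, 9, 17]
Visit 4; enqueue 13, 6 → queue [3, 2, 10, 9, 17, 13, 6]
Visit 3; enqueue 11 → queue [2, 10, 9, 17, 13, 6, 11]
Visit 2 → queue [10, 9, 17, 13, 6, 11]
Visit 10; enqueue 18, 16, 1 → queue [9, 17, 13, 6, 11, 18, 16, 1]
Visit 9 → queue [17, 13, 6, 11, 18, 16, 1]
Visit 17; enqueue 7 → queue [13, 6, 11, 18, 16, 1, 7]
Visit 13 → queue [6, 11, 18, 16, 1, 7]
Visit 6 → queue [11, 18, 16, 1, 7]
Visit 11 → queue [18, 16, 1, 7]
Visit 18; enqueue 14 → queue [16, 1, 7, 14]
Visit 16 → queue [1, 7, 14]
Visit 1 → queue [7, 14]
Visit 7 → queue [14]
Visit 14 → queue []

5 → 15 → 12 → 8 → 4 → 3 → 2 → 10 → 9 → 17 → 13 → 6 → 11 → 18 → 16 → 1 → 7 → 14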